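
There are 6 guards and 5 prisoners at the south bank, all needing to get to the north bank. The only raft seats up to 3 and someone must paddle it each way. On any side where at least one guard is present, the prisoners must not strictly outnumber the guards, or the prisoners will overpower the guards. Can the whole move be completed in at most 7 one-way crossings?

Counting alone: each trip to the north bank takes at most 3 across and each return brings at least 1 back, so after t trips out (and t−1 returns) at most 3t − (t−1) of the 11 are across; that first reaches 11 at t = 5, so at least 9 crossings are needed.
Since 7 < 9, 7 crossings cannot be enough. (The shortest complete plan in fact takes 9:)
1. 3 prisoners → the north bank.  (the south bank: 6G 2P; the north bank: 0G 3P)
2. 1 prisoner ← the south bank.  (the south bank: 6G 3P; the north bank: 0G 2P)
3. 3 guards → the north bank.  (the south bank: 3G 3P; the north bank: 3G 2P)
4. 1 guard ← the south bank.  (the south bank: 4G 3P; the north bank: 2G 2P)
5. 2 guards and 1 prisoner → the north bank.  (the south bank: 2G 2P; the north bank: 4G 3P)
6. 1 guard ← the south bank.  (the south bank: 3G 2P; the north bank: 3G 3P)
7. 2 guards and 1 prisoner → the north bank.  (the south bank: 1G 1P; the north bank: 5G 4P)
8. 1 guard ← the south bank.  (the south bank: 2G 1P; the north bank: 4G 4P)
9. 2 guards and 1 prisoner → the north bank.  (the south bank: 0G 0P; the north bank: 6G 5P)

No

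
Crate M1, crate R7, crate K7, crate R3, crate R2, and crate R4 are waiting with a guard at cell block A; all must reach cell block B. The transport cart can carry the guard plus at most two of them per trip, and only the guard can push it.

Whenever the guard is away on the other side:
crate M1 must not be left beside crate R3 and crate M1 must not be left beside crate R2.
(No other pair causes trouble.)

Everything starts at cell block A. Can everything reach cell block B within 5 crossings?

Yes — this plan uses 5 crossings (≤ 5):
1. Guard goes to cell block B with crate M1 and crate R7.
2. Guard goes back to cell block A alone.
3. Guard goes to cell block B with crate K7 and crate R4.
4. Guard goes back to cell block A alone.
5. Guard goes to cell block B with crate R2 and crate R3.

Yes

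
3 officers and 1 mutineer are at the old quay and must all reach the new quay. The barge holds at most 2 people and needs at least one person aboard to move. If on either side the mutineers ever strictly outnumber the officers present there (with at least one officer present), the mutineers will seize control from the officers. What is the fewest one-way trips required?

5

Counting alone: each trip to the new quay takes at most 2 across and each return brings at least 1 back, so after t trips out (and t−1 returns) at most 2t − (t−1) of the 4 are across; that first reaches 4 at t = 3, so at least 5 crossings are needed.
The plan below uses exactly 5 crossings, so it is optimal:
1. 1 officer and 1 mutineer → the new quay.  (the old quay: 2O 0M; the new quay: 1O 1M)
2. 1 mutineer ← the old quay.  (the old quay: 2O 1M; the new quay: 1O 0M)
3. 1 officer and 1 mutineer → the new quay.  (the old quay: 1O 0M; the new quay: 2O 1M)
4. 1 mutineer ← the old quay.  (the old quay: 1O 1M; the new quay: 2O 0M)
5. 1 officer and 1 mutineer → the new quay.  (the old quay: 0O 0M; the new quay: 3O 1M)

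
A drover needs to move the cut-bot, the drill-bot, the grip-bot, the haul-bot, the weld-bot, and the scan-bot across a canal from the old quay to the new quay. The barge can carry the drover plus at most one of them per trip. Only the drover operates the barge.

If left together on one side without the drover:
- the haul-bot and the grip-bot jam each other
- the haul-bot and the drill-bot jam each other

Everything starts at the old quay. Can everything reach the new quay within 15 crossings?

Yes — this plan uses 13 crossings (≤ 15):
1. Drover goes to the new quay with the haul-bot.
2. Drover goes back to the old quay alone.
3. Drover goes to the new quay with the cut-bot.
4. Drover goes back to the old quay alone.
5. Drover goes to the new quay with the drill-bot.
6. Drover goes back to the old quay with the haul-bot.
7. Drover goes to the new quay with the grip-bot.
8. Drover goes back to the old quay alone.
9. Drover goes to the new quay with the weld-bot.
10. Drover goes back to the old quay alone.
11. Drover goes to the new quay with the scan-bot.
12. Drover goes back to the old quay alone.
13. Drover goes to the new quay with the haul-bot.

Yes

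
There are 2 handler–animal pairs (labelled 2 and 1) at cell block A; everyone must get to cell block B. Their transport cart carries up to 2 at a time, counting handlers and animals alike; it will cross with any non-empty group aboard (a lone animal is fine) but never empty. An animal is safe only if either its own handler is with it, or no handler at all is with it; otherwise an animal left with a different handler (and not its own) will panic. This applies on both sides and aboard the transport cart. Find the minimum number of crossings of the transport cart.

Counting alone: each trip to cell block B takes at most 2 across and each return brings at least 1 back, so after t trips out (and t−1 returns) at most 2t − (t−1) of the 4 are across; that first reaches 4 at t = 3, so at least 5 crossings are needed.
The plan below uses exactly 5 crossings, so it is optimal:
1. animal 2 and handler 2 cross → cell block B.
2. handler 2 crosses ← cell block A.
3. handler 1 and handler 2 cross → cell block B.
4. handler 1 crosses ← cell block A.
5. animal 1 and handler 1 cross → cell block B.

5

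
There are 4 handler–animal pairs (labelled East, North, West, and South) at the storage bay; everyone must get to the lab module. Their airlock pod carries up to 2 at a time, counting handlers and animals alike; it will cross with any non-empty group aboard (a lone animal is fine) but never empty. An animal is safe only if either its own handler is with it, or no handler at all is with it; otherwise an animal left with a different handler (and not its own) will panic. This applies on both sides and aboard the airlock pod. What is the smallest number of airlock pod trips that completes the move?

impossible

Following every safe sequence of crossings from the start, the most of the 8 that can be at the lab module as the airlock pod arrives there on crossings 1, 3, 5 is 2, 3, 4 respectively; the best ever achieved is 4 of 8.
From crossing 7 on, no configuration arises that was not already reachable earlier: only 44 distinct safe configurations (who is on which side, and where the airlock pod is) can ever be reached, none of them has everyone across, and every continuation just revisits them. So no valid plan exists.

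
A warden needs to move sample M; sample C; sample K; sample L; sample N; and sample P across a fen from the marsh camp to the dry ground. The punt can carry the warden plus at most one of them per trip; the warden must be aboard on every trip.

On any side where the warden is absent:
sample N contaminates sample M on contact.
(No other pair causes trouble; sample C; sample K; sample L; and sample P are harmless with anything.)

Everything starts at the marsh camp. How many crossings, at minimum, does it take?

11

Counting alone: the warden can take at most 1 across per trip to the dry ground, so moving all 6 needs at least 6 loaded trips out, with a return between consecutive ones — at least 11 crossings.
The plan below uses exactly 11 crossings, so it is optimal:
1. Warden goes to the dry ground with sample M.  [the marsh camp: sample C, sample K, sample L, sample N, sample P | the dry ground: sample M]
2. Warden goes back to the marsh camp alone.  [the marsh camp: sample C, sample K, sample L, sample N, sample P | the dry ground: sample M]
3. Warden goes to the dry ground with sample C.  [the marsh camp: sample K, sample L, sample N, sample P | the dry ground: sample C, sample M]
4. Warden goes back to the marsh camp alone.  [the marsh camp: sample K, sample L, sample N, sample P | the dry ground: sample C, sample M]
5. Warden goes to the dry ground with sample K.  [the marsh camp: sample L, sample N, sample P | the dry ground: sample C, sample K, sample M]
6. Warden goes back to the marsh camp alone.  [the marsh camp: sample L, sample N, sample P | the dry ground: sample C, sample K, sample M]
7. Warden goes to the dry ground with sample L.  [the marsh camp: sample N, sample P | the dry ground: sample C, sample K, sample L, sample M]
8. Warden goes back to the marsh camp alone.  [the marsh camp: sample N, sample P | the dry ground: sample C, sample K, sample L, sample M]
9. Warden goes to the dry ground with sample P.  [the marsh camp: sample N | the dry ground: sample C, sample K, sample L, sample M, sample P]
10. Warden goes back to the marsh camp alone.  [the marsh camp: sample N | the dry ground: sample C, sample K, sample L, sample M, sample P]
11. Warden goes to the dry ground with sample N.  [the marsh camp: — | the dry ground: sample C, sample K, sample L, sample M, sample N, sample P]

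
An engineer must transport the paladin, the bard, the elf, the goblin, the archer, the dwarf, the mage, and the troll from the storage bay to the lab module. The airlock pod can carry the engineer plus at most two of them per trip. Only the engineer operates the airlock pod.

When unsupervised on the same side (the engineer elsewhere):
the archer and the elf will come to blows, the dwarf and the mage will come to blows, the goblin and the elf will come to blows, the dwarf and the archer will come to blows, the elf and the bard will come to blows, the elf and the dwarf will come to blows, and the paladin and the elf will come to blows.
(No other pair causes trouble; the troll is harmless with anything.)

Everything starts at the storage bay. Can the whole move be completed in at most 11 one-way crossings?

Counting alone: the engineer can take at most 2 across per trip to the lab module, so moving all 8 needs at least 4 loaded trips out, with a return between consecutive ones — at least 7 crossings.
The safety rule pushes this higher. Following every safe sequence of crossings, the most of the 8 that can be at the lab module as the airlock pod arrives there on crossings 7, 9, 11 is 5, 6, 7 respectively — never all 8.
So the move cannot be finished within 11 crossings. (The shortest complete plan takes 13:)
1. Engineer goes to the lab module with the dwarf and the elf.
2. Engineer goes back to the storage bay with the elf.
3. Engineer goes to the lab module with the elf and the paladin.
4. Engineer goes back to the storage bay with the elf.
5. Engineer goes to the lab module with the bard and the elf.
6. Engineer goes back to the storage bay with the elf.
7. Engineer goes to the lab module with the elf and the goblin.
8. Engineer goes back to the storage bay with the elf.
9. Engineer goes to the lab module with the elf and the troll.
10. Engineer goes back to the storage bay with the elf.
11. Engineer goes to the lab module with the archer and the mage.
12. Engineer goes back to the storage bay with the dwarf.
13. Engineer goes to the lab module with the dwarf and the elf.

No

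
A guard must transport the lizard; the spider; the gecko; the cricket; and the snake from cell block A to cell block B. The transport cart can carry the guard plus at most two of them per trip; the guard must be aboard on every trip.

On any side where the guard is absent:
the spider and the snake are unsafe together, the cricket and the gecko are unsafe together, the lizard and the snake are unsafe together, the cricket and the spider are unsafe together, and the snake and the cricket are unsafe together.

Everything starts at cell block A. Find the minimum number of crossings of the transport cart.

7

Counting alone: the guard can take at most 2 across per trip to cell block B, so moving all 5 needs at least 3 loaded trips out, with a return between consecutive ones — at least 5 crossings.
The safety rule pushes this higher. Following every safe sequence of crossings, the most of the 5 that can be at cell block B as the transport cart arrives there on crossing 5 is 4 — never all 5.
So no plan with fewer than 7 crossings exists, and this one achieves 7:
1. Guard goes to cell block B with the cricket and the snake.  [cell block A: the gecko, the lizard, the spider | cell block B: the cricket, the snake]
2. Guard goes back to cell block A with the cricket.  [cell block A: the cricket, the gecko, the lizard, the spider | cell block B: the snake]
3. Guard goes to cell block B with the cricket and the lizard.  [cell block A: the gecko, the spider | cell block B: the cricket, the lizard, the snake]
4. Guard goes back to cell block A with the snake.  [cell block A: the gecko, the snake, the spider | cell block B: the cricket, the lizard]
5. Guard goes to cell block B with the gecko and the spider.  [cell block A: the snake | cell block B: the cricket, the gecko, the lizard, the spider]
6. Guard goes back to cell block A with the cricket.  [cell block A: the cricket, the snake | cell block B: the gecko, the lizard, the spider]
7. Guard goes to cell block B with the cricket and the snake.  [cell block A: — | cell block B: the cricket, the gecko, the lizard, the snake, the spider]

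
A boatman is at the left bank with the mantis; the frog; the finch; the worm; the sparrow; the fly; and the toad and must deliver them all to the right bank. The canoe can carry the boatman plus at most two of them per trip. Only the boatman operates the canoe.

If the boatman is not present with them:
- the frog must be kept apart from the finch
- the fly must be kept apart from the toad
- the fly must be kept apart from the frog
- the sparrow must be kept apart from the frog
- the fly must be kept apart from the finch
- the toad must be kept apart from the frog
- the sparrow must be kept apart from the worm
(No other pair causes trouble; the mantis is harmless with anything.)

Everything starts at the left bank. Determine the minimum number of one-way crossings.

impossible

Whatever the first load, the items left behind include a forbidden pair without the boatman. No opening move is safe, so no plan exists.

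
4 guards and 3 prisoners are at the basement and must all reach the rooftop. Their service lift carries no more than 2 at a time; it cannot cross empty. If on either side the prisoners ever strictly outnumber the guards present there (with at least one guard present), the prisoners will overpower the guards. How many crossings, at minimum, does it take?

11

Counting alone: each trip to the rooftop takes at most 2 across and each return brings at least 1 back, so after t trips out (and t−1 returns) at most 2t − (t−1) of the 7 are across; that first reaches 7 at t = 6, so at least 11 crossings are needed.
The plan below uses exactly 11 crossings, so it is optimal:
1. 2 prisoners → the rooftop.  (the basement: 4G 1P; the rooftop: 0G 2P)
2. 1 prisoner ← the basement.  (the basement: 4G 2P; the rooftop: 0G 1P)
3. 2 prisoners → the rooftop.  (the basement: 4G 0P; the rooftop: 0G 3P)
4. 1 prisoner ← the basement.  (the basement: 4G 1P; the rooftop: 0G 2P)
5. 2 guards → the rooftop.  (the basement: 2G 1P; the rooftop: 2G 2P)
6. 1 prisoner ← the basement.  (the basement: 2G 2P; the rooftop: 2G 1P)
7. 1 guard and 1 prisoner → the rooftop.  (the basement: 1G 1P; the rooftop: 3G 2P)
8. 1 guard ← the basement.  (the basement: 2G 1P; the rooftop: 2G 2P)
9. 1 guard and 1 prisoner → the rooftop.  (the basement: 1G 0P; the rooftop: 3G 3P)
10. 1 prisoner ← the basement.  (the basement: 1G 1P; the rooftop: 3G 2P)
11. 1 guard and 1 prisoner → the rooftop.  (the basement: 0G 0P; the rooftop: 4G 3P)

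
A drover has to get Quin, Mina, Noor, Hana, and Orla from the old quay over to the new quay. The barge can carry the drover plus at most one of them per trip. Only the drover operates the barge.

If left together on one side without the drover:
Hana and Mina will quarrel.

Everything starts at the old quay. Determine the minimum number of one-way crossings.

9

Counting alone: the drover can take at most 1 across per trip to the new quay, so moving all 5 needs at least 5 loaded trips out, with a return between consecutive ones — at least 9 crossings.
The plan below uses exactly 9 crossings, so it is optimal:
1. Drover goes to the new quay with Mina.  [the old quay: Hana, Noor, Orla, Quin | the new quay: Mina]
2. Drover goes back to the old quay alone.  [the old quay: Hana, Noor, Orla, Quin | the new quay: Mina]
3. Drover goes to the new quay with Quin.  [the old quay: Hana, Noor, Orla | the new quay: Mina, Quin]
4. Drover goes back to the old quay alone.  [the old quay: Hana, Noor, Orla | the new quay: Mina, Quin]
5. Drover goes to the new quay with Noor.  [the old quay: Hana, Orla | the new quay: Mina, Noor, Quin]
6. Drover goes back to the old quay alone.  [the old quay: Hana, Orla | the new quay: Mina, Noor, Quin]
7. Drover goes to the new quay with Orla.  [the old quay: Hana | the new quay: Mina, Noor, Orla, Quin]
8. Drover goes back to the old quay alone.  [the old quay: Hana | the new quay: Mina, Noor, Orla, Quin]
9. Drover goes to the new quay with Hana.  [the old quay: — | the new quay: Hana, Mina, Noor, Orla, Quin]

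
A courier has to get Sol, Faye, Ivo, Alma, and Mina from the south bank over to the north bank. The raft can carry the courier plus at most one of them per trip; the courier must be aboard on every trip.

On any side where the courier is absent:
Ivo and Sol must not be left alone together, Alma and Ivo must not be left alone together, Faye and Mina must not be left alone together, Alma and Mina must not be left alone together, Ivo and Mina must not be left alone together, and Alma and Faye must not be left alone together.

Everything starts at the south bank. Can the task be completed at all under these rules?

Whatever the first load, the items left behind include a forbidden pair without the courier. No opening move is safe, so no plan exists.

No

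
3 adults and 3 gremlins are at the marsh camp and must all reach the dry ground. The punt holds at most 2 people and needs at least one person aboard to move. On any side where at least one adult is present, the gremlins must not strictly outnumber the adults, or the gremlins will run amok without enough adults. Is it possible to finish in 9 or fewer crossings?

No

Counting alone: each trip to the dry ground takes at most 2 across and each return brings at least 1 back, so after t trips out (and t−1 returns) at most 2t − (t−1) of the 6 are across; that first reaches 6 at t = 5, so at least 9 crossings are needed.
The safety rule pushes this higher. Following every safe sequence of crossings, the most of the 6 that can be at the dry ground as the punt arrives there on crossing 9 is 5 — never all 6.
So the move cannot be finished within 9 crossings. (The shortest complete plan takes 11:)
1. 2 gremlins → the dry ground.  (the marsh camp: 3A 1G; the dry ground: 0A 2G)
2. 1 gremlin ← the marsh camp.  (the marsh camp: 3A 2G; the dry ground: 0A 1G)
3. 2 gremlins → the dry ground.  (the marsh camp: 3A 0G; the dry ground: 0A 3G)
4. 1 gremlin ← the marsh camp.  (the marsh camp: 3A 1G; the dry ground: 0A 2G)
5. 2 adults → the dry ground.  (the marsh camp: 1A 1G; the dry ground: 2A 2G)
6. 1 adult and 1 gremlin ← the marsh camp.  (the marsh camp: 2A 2G; the dry ground: 1A 1G)
7. 2 adults → the dry ground.  (the marsh camp: 0A 2G; the dry ground: 3A 1G)
8. 1 gremlin ← the marsh camp.  (the marsh camp: 0A 3G; the dry ground: 3A 0G)
9. 2 gremlins → the dry ground.  (the marsh camp: 0A 1G; the dry ground: 3A 2G)
10. 1 gremlin ← the marsh camp.  (the marsh camp: 0A 2G; the dry ground: 3A 1G)
11. 2 gremlins → the dry ground.  (the marsh camp: 0A 0G; the dry ground: 3A 3G)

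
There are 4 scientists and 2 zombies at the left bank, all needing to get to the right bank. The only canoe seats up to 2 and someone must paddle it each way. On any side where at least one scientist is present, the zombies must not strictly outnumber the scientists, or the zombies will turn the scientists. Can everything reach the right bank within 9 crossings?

Yes — this plan uses 9 crossings (≤ 9):
1. 2 zombies → the right bank.  (the left bank: 4S 0Z; the right bank: 0S 2Z)
2. 1 zombie ← the left bank.  (the left bank: 4S 1Z; the right bank: 0S 1Z)
3. 2 scientists → the right bank.  (the left bank: 2S 1Z; the right bank: 2S 1Z)
4. 1 zombie ← the left bank.  (the left bank: 2S 2Z; the right bank: 2S 0Z)
5. 2 zombies → the right bank.  (the left bank: 2S 0Z; the right bank: 2S 2Z)
6. 1 zombie ← the left bank.  (the left bank: 2S 1Z; the right bank: 2S 1Z)
7. 1 scientist and 1 zombie → the right bank.  (the left bank: 1S 0Z; the right bank: 3S 2Z)
8. 1 zombie ← the left bank.  (the left bank: 1S 1Z; the right bank: 3S 1Z)
9. 1 scientist and 1 zombie → the right bank.  (the left bank: 0S 0Z; the right bank: 4S 2Z)

Yes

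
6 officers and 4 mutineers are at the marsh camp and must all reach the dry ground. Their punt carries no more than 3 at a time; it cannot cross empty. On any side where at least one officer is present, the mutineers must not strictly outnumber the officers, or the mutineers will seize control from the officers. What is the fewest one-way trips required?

Counting alone: each trip to the dry ground takes at most 3 across and each return brings at least 1 back, so after t trips out (and t−1 returns) at most 3t − (t−1) of the 10 are across; that first reaches 10 at t = 5, so at least 9 crossings are needed.
The plan below uses exactly 9 crossings, so it is optimal:
1. 2 mutineers → the dry ground.  (the marsh camp: 6O 2M; the dry ground: 0O 2M)
2. 1 mutineer ← the marsh camp.  (the marsh camp: 6O 3M; the dry ground: 0O 1M)
3. 3 mutineers → the dry ground.  (the marsh camp: 6O 0M; the dry ground: 0O 4M)
4. 1 mutineer ← the marsh camp.  (the marsh camp: 6O 1M; the dry ground: 0O 3M)
5. 3 officers → the dry ground.  (the marsh camp: 3O 1M; the dry ground: 3O 3M)
6. 1 mutineer ← the marsh camp.  (the marsh camp: 3O 2M; the dry ground: 3O 2M)
7. 1 officer and 2 mutineers → the dry ground.  (the marsh camp: 2O 0M; the dry ground: 4O 4M)
8. 1 mutineer ← the marsh camp.  (the marsh camp: 2O 1M; the dry ground: 4O 3M)
9. 2 officers and 1 mutineer → the dry ground.  (the marsh camp: 0O 0M; the dry ground: 6O 4M)

9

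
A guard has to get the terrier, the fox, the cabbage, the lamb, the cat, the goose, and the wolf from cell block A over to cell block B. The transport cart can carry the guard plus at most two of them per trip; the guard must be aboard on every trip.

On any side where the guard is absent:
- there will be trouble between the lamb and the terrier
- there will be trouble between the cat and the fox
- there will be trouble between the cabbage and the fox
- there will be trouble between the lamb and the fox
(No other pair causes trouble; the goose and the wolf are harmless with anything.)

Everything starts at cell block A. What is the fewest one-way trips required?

7

Counting alone: the guard can take at most 2 across per trip to cell block B, so moving all 7 needs at least 4 loaded trips out, with a return between consecutive ones — at least 7 crossings.
The plan below uses exactly 7 crossings, so it is optimal:
1. Guard goes to cell block B with the fox and the terrier.
2. Guard goes back to cell block A alone.
3. Guard goes to cell block B with the goose and the wolf.
4. Guard goes back to cell block A alone.
5. Guard goes to cell block B with the cabbage and the cat.
6. Guard goes back to cell block A with the fox.
7. Guard goes to cell block B with the fox and the lamb.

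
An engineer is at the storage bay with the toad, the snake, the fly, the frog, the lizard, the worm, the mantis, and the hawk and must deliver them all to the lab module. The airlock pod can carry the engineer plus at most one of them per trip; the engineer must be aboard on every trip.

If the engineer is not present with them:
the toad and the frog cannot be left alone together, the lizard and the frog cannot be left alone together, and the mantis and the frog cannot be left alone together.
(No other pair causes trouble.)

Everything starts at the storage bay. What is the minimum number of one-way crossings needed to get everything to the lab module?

Following every safe sequence of crossings from the start, the most of the 8 that can be at the lab module as the airlock pod arrives there on crossings 1, 3, 5, 7, 9, 11 is 1, 2, 3, 4, 5, 6 respectively; the best ever achieved is 6 of 8.
From crossing 13 on, no configuration arises that was not already reachable earlier: only 144 distinct safe configurations (who is on which side, and where the airlock pod is) can ever be reached, none of them has everyone across, and every continuation just revisits them. So no valid plan exists.

impossible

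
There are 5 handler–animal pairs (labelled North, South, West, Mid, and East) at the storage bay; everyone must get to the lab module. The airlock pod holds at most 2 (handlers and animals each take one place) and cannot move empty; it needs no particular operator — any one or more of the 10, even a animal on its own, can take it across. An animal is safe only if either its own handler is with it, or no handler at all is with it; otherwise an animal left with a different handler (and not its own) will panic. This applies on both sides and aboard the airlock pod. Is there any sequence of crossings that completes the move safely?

No

Following every safe sequence of crossings from the start, the most of the 10 that can be at the lab module as the airlock pod arrives there on crossings 1, 3, 5, 7 is 2, 3, 4, 5 respectively; the best ever achieved is 5 of 10.
From crossing 9 on, no configuration arises that was not already reachable earlier: only 82 distinct safe configurations (who is on which side, and where the airlock pod is) can ever be reached, none of them has everyone across, and every continuation just revisits them. So no valid plan exists.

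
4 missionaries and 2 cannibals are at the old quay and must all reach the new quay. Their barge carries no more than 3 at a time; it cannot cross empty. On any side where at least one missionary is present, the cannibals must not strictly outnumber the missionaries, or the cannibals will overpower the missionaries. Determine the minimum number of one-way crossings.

Counting alone: each trip to the new quay takes at most 3 across and each return brings at least 1 back, so after t trips out (and t−1 returns) at most 3t − (t−1) of the 6 are across; that first reaches 6 at t = 3, so at least 5 crossings are needed.
The plan below uses exactly 5 crossings, so it is optimal:
1. 2 cannibals → the new quay.  (the old quay: 4M 0C; the new quay: 0M 2C)
2. 1 cannibal ← the old quay.  (the old quay: 4M 1C; the new quay: 0M 1C)
3. 2 missionaries and 1 cannibal → the new quay.  (the old quay: 2M 0C; the new quay: 2M 2C)
4. 1 cannibal ← the old quay.  (the old quay: 2M 1C; the new quay: 2M 1C)
5. 2 missionaries and 1 cannibal → the new quay.  (the old quay: 0M 0C; the new quay: 4M 2C)

5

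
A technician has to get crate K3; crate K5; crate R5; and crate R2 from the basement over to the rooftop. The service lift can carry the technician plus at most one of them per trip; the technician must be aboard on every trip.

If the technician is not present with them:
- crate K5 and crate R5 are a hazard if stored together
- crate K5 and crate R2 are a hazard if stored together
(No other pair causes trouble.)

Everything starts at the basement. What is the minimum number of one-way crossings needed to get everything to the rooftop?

Counting alone: the technician can take at most 1 across per trip to the rooftop, so moving all 4 needs at least 4 loaded trips out, with a return between consecutive ones — at least 7 crossings.
The safety rule pushes this higher. Following every safe sequence of crossings, the most of the 4 that can be at the rooftop as the service lift arrives there on crossing 7 is 3 — never all 4.
So no plan with fewer than 9 crossings exists, and this one achieves 9:
1. Technician goes to the rooftop with crate K5.
2. Technician goes back to the basement alone.
3. Technician goes to the rooftop with crate K3.
4. Technician goes back to the basement alone.
5. Technician goes to the rooftop with crate R5.
6. Technician goes back to the basement with crate K5.
7. Technician goes to the rooftop with crate R2.
8. Technician goes back to the basement alone.
9. Technician goes to the rooftop with crate K5.

9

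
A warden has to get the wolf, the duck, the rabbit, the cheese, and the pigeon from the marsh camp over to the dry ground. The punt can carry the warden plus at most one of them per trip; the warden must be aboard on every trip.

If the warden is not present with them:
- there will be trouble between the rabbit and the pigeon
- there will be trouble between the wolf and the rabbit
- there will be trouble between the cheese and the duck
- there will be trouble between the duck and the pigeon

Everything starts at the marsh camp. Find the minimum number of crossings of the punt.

impossible

Whatever the first load, the items left behind include a forbidden pair without the warden. No opening move is safe, so no plan exists.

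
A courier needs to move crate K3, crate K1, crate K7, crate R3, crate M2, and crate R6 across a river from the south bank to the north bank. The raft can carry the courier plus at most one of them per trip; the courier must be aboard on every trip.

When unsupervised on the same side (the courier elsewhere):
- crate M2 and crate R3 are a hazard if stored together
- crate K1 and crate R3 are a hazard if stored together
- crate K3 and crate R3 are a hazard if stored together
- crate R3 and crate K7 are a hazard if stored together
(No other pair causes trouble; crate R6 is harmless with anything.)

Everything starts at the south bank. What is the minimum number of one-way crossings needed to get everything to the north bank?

impossible

Following every safe sequence of crossings from the start, the most of the 6 that can be at the north bank as the raft arrives there on crossings 1, 3, 5 is 1, 2, 3 respectively; the best ever achieved is 3 of 6.
From crossing 7 on, no configuration arises that was not already reachable earlier: only 22 distinct safe configurations (who is on which side, and where the raft is) can ever be reached, none of them has everyone across, and every continuation just revisits them. So no valid plan exists.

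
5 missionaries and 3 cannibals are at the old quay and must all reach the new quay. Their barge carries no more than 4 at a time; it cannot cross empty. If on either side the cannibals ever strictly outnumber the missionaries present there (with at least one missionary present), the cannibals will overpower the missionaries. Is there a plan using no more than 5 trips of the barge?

Yes

Yes — this plan uses 5 crossings (≤ 5):
1. 2 cannibals → the new quay.  (the old quay: 5M 1C; the new quay: 0M 2C)
2. 1 cannibal ← the old quay.  (the old quay: 5M 2C; the new quay: 0M 1C)
3. 3 missionaries and 1 cannibal → the new quay.  (the old quay: 2M 1C; the new quay: 3M 2C)
4. 1 cannibal ← the old quay.  (the old quay: 2M 2C; the new quay: 3M 1C)
5. 2 missionaries and 2 cannibals → the new quay.  (the old quay: 0M 0C; the new quay: 5M 3C)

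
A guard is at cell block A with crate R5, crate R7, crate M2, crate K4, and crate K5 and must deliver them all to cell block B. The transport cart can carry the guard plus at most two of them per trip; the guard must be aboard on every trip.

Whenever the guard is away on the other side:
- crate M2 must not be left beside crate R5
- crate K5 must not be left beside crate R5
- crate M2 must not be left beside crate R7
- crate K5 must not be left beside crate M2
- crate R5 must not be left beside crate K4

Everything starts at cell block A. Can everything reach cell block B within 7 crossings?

Yes — this plan uses 7 crossings (≤ 7):
1. Guard goes to cell block B with crate M2 and crate R5.  [cell block A: crate K4, crate K5, crate R7 | cell block B: crate M2, crate R5]
2. Guard goes back to cell block A with crate R5.  [cell block A: crate K4, crate K5, crate R5, crate R7 | cell block B: crate M2]
3. Guard goes to cell block B with crate R5 and crate R7.  [cell block A: crate K4, crate K5 | cell block B: crate M2, crate R5, crate R7]
4. Guard goes back to cell block A with crate M2.  [cell block A: crate K4, crate K5, crate M2 | cell block B: crate R5, crate R7]
5. Guard goes to cell block B with crate K4 and crate K5.  [cell block A: crate M2 | cell block B: crate K4, crate K5, crate R5, crate R7]
6. Guard goes back to cell block A with crate R5.  [cell block A: crate M2, crate R5 | cell block B: crate K4, crate K5, crate R7]
7. Guard goes to cell block B with crate M2 and crate R5.  [cell block A: — | cell block B: crate K4, crate K5, crate M2, crate R5, crate R7]

Yes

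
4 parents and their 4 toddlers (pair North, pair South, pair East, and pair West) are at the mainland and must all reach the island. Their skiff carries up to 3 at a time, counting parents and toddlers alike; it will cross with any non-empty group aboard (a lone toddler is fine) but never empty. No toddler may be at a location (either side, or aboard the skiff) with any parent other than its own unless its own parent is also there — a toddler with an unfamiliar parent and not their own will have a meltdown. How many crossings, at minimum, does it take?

9

Counting alone: each trip to the island takes at most 3 across and each return brings at least 1 back, so after t trips out (and t−1 returns) at most 3t − (t−1) of the 8 are across; that first reaches 8 at t = 4, so at least 7 crossings are needed.
The safety rule pushes this higher. Following every safe sequence of crossings, the most of the 8 that can be at the island as the skiff arrives there on crossing 7 is 7 — never all 8.
So no plan with fewer than 9 crossings exists, and this one achieves 9:
1. parent North and toddler North cross → the island.
2. parent North crosses ← the mainland.
3. parent North, parent South, and toddler South cross → the island.
4. parent North and toddler North cross ← the mainland.
5. parent East, parent North, and parent West cross → the island.
6. toddler South crosses ← the mainland.
7. toddler North and toddler South cross → the island.
8. toddler North crosses ← the mainland.
9. toddler East, toddler North, and toddler West cross → the island.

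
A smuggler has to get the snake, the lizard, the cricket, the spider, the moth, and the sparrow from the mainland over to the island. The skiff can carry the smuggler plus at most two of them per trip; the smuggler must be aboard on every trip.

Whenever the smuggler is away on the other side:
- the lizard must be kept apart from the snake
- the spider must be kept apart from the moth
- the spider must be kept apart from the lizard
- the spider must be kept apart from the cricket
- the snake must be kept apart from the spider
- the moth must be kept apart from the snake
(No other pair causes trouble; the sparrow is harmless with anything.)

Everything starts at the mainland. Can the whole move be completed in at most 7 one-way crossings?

No

Counting alone: the smuggler can take at most 2 across per trip to the island, so moving all 6 needs at least 3 loaded trips out, with a return between consecutive ones — at least 5 crossings.
The safety rule pushes this higher. Following every safe sequence of crossings, the most of the 6 that can be at the island as the skiff arrives there on crossings 5, 7 is 4, 5 respectively — never all 6.
So the move cannot be finished within 7 crossings. (The shortest complete plan takes 9:)
1. Smuggler goes to the island with the snake and the spider.
2. Smuggler goes back to the mainland with the snake.
3. Smuggler goes to the island with the cricket and the snake.
4. Smuggler goes back to the mainland with the spider.
5. Smuggler goes to the island with the lizard and the moth.
6. Smuggler goes back to the mainland with the snake.
7. Smuggler goes to the island with the snake and the sparrow.
8. Smuggler goes back to the mainland with the snake.
9. Smuggler goes to the island with the snake and the spider.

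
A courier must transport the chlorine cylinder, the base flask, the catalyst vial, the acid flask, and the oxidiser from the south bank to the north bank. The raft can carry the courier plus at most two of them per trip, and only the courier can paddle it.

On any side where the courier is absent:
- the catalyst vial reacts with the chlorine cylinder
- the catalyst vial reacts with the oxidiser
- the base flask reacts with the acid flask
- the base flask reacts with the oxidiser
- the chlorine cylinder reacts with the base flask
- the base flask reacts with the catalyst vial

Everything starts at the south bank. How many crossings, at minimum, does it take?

Counting alone: the courier can take at most 2 across per trip to the north bank, so moving all 5 needs at least 3 loaded trips out, with a return between consecutive ones — at least 5 crossings.
The safety rule pushes this higher. Following every safe sequence of crossings, the most of the 5 that can be at the north bank as the raft arrives there on crossing 5 is 4 — never all 5.
So no plan with fewer than 7 crossings exists, and this one achieves 7:
1. Courier goes to the north bank with the base flask and the catalyst vial.
2. Courier goes back to the south bank with the base flask.
3. Courier goes to the north bank with the acid flask and the base flask.
4. Courier goes back to the south bank with the base flask.
5. Courier goes to the north bank with the chlorine cylinder and the oxidiser.
6. Courier goes back to the south bank with the catalyst vial.
7. Courier goes to the north bank with the base flask and the catalyst vial.

7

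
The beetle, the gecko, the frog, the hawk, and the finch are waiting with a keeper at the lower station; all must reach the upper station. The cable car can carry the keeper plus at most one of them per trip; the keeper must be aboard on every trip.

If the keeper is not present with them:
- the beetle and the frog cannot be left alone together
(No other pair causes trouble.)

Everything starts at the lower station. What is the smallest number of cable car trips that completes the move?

Counting alone: the keeper can take at most 1 across per trip to the upper station, so moving all 5 needs at least 5 loaded trips out, with a return between consecutive ones — at least 9 crossings.
The plan below uses exactly 9 crossings, so it is optimal:
1. Keeper goes to the upper station with the beetle.
2. Keeper goes back to the lower station alone.
3. Keeper goes to the upper station with the gecko.
4. Keeper goes back to the lower station alone.
5. Keeper goes to the upper station with the hawk.
6. Keeper goes back to the lower station alone.
7. Keeper goes to the upper station with the finch.
8. Keeper goes back to the lower station alone.
9. Keeper goes to the upper station with the frog.

9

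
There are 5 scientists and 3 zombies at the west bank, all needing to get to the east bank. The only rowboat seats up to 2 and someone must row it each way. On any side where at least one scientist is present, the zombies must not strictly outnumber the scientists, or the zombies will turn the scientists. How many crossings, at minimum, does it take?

Counting alone: each trip to the east bank takes at most 2 across and each return brings at least 1 back, so after t trips out (and t−1 returns) at most 2t − (t−1) of the 8 are across; that first reaches 8 at t = 7, so at least 13 crossings are needed.
The plan below uses exactly 13 crossings, so it is optimal:
1. 2 zombies → the east bank.  (the west bank: 5S 1Z; the east bank: 0S 2Z)
2. 1 zombie ← the west bank.  (the west bank: 5S 2Z; the east bank: 0S 1Z)
3. 2 zombies → the east bank.  (the west bank: 5S 0Z; the east bank: 0S 3Z)
4. 1 zombie ← the west bank.  (the west bank: 5S 1Z; the east bank: 0S 2Z)
5. 2 scientists → the east bank.  (the west bank: 3S 1Z; the east bank: 2S 2Z)
6. 1 zombie ← the west bank.  (the west bank: 3S 2Z; the east bank: 2S 1Z)
7. 1 scientist and 1 zombie → the east bank.  (the west bank: 2S 1Z; the east bank: 3S 2Z)
8. 1 zombie ← the west bank.  (the west bank: 2S 2Z; the east bank: 3S 1Z)
9. 2 zombies → the east bank.  (the west bank: 2S 0Z; the east bank: 3S 3Z)
10. 1 zombie ← the west bank.  (the west bank: 2S 1Z; the east bank: 3S 2Z)
11. 1 scientist and 1 zombie → the east bank.  (the west bank: 1S 0Z; the east bank: 4S 3Z)
12. 1 zombie ← the west bank.  (the west bank: 1S 1Z; the east bank: 4S 2Z)
13. 1 scientist and 1 zombie → the east bank.  (the west bank: 0S 0Z; the east bank: 5S 3Z)

13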